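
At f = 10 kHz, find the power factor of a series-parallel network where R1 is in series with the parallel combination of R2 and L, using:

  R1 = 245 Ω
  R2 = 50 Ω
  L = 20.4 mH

Step 1 — Angular frequency: ω = 2π·f = 2π·1e+04 = 6.283e+04 rad/s.
Step 2 — Component impedances:
  R1: Z = R = 245 Ω
  R2: Z = R = 50 Ω
  L: Z = jωL = j·6.283e+04·0.0204 = 0 + j1282 Ω
Step 3 — Parallel branch: R2 || L = 1/(1/R2 + 1/L) = 49.92 + j1.947 Ω.
Step 4 — Series with R1: Z_total = R1 + (R2 || L) = 294.9 + j1.947 Ω = 294.9∠0.4° Ω.
Step 5 — Power factor: PF = cos(φ) = Re(Z)/|Z| = 294.9/294.9 = 1.
Step 6 — Type: Im(Z) = 1.947 ⇒ lagging (phase φ = 0.4°).

PF = 1 (lagging, φ = 0.4°)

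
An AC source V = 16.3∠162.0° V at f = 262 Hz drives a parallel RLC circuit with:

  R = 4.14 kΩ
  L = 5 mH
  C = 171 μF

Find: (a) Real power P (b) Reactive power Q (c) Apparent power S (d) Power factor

Step 1 — Angular frequency: ω = 2π·f = 2π·262 = 1646 rad/s.
Step 2 — Component impedances:
  R: Z = R = 4140 Ω
  L: Z = jωL = j·1646·0.005 = 0 + j8.231 Ω
  C: Z = 1/(jωC) = -j/(ω·C) = 0 - j3.552 Ω
Step 3 — Parallel combination: 1/Z_total = 1/R + 1/L + 1/C; Z_total = 0.009435 - j6.25 Ω = 6.25∠-89.9° Ω.
Step 4 — Source phasor: V = 16.3∠162.0° V = -15.5 + j5.037 V.
Step 5 — Current: I = V / Z = -0.8097 - j2.479 A = 2.608∠-108.1° A.
Step 6 — Complex power: S = V·I* = 0.06418 - j42.51 VA.
Step 7 — Real power: P = Re(S) = 0.06418 W.
Step 8 — Reactive power: Q = Im(S) = -42.51 VAR.
Step 9 — Apparent power: |S| = 42.51 VA.
Step 10 — Power factor: PF = P/|S| = 0.00151 (leading).

(a) P = 0.06418 W  (b) Q = -42.51 VAR  (c) S = 42.51 VA  (d) PF = 0.00151 (leading)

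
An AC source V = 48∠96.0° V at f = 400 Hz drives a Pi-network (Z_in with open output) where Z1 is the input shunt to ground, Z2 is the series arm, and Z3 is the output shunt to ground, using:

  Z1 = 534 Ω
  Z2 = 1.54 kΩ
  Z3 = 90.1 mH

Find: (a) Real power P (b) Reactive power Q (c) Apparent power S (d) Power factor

Step 1 — Angular frequency: ω = 2π·f = 2π·400 = 2513 rad/s.
Step 2 — Component impedances:
  Z1: Z = R = 534 Ω
  Z2: Z = R = 1540 Ω
  Z3: Z = jωL = j·2513·0.0901 = 0 + j226.4 Ω
Step 3 — With open output, the series arm Z2 and the output shunt Z3 appear in series to ground: Z2 + Z3 = 1540 + j226.4 Ω.
Step 4 — Parallel with input shunt Z1: Z_in = Z1 || (Z2 + Z3) = 398.1 + j14.83 Ω = 398.4∠2.1° Ω.
Step 5 — Source phasor: V = 48∠96.0° V = -5.017 + j47.74 V.
Step 6 — Current: I = V / Z = -0.008123 + j0.1202 A = 0.1205∠93.9° A.
Step 7 — Complex power: S = V·I* = 5.779 + j0.2153 VA.
Step 8 — Real power: P = Re(S) = 5.779 W.
Step 9 — Reactive power: Q = Im(S) = 0.2153 VAR.
Step 10 — Apparent power: |S| = 5.783 VA.
Step 11 — Power factor: PF = P/|S| = 0.9993 (lagging).

(a) P = 5.779 W  (b) Q = 0.2153 VAR  (c) S = 5.783 VA  (d) PF = 0.9993 (lagging)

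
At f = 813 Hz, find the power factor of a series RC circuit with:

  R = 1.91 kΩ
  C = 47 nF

Step 1 — Angular frequency: ω = 2π·f = 2π·813 = 5108 rad/s.
Step 2 — Component impedances:
  R: Z = R = 1910 Ω
  C: Z = 1/(jωC) = -j/(ω·C) = 0 - j4165 Ω
Step 3 — Series combination: Z_total = R + C = 1910 - j4165 Ω = 4582∠-65.4° Ω.
Step 4 — Power factor: PF = cos(φ) = Re(Z)/|Z| = 1910/4582 = 0.4168.
Step 5 — Type: Im(Z) = -4165 ⇒ leading (phase φ = -65.4°).

PF = 0.4168 (leading, φ = -65.4°)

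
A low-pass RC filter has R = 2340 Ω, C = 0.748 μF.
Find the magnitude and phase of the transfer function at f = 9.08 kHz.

Step 1 — Angular frequency: ω = 2π·9080 = 5.705e+04 rad/s.
Step 2 — Transfer function: H(jω) = 1/(1 + jωRC).
Step 3 — Denominator: 1 + jωRC = 1 + j·5.705e+04·2340·7.48e-07 = 1 + j99.86.
Step 4 — H = 0.0001003 - j0.01001.
Step 5 — Magnitude: |H| = 0.01001 (-40.0 dB); phase: φ = -89.4°.

|H| = 0.01001 (-40.0 dB), φ = -89.4°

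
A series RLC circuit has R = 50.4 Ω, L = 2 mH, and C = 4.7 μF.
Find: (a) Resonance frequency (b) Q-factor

Step 1 — Resonance condition Im(Z)=0 gives ω₀ = 1/√(LC).
Step 2 — ω₀ = 1/√(0.002·4.7e-06) = 1.031e+04 rad/s.
Step 3 — f₀ = ω₀/(2π) = 1642 Hz.
Step 4 — Series Q: Q = ω₀L/R = 1.031e+04·0.002/50.4 = 0.4093.

(a) f₀ = 1642 Hz  (b) Q = 0.4093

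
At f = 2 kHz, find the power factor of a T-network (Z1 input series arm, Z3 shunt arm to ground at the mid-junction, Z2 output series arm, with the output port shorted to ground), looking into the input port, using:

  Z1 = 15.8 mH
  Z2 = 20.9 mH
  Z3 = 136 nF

Step 1 — Angular frequency: ω = 2π·f = 2π·2000 = 1.257e+04 rad/s.
Step 2 — Component impedances:
  Z1: Z = jωL = j·1.257e+04·0.0158 = 0 + j198.5 Ω
  Z2: Z = jωL = j·1.257e+04·0.0209 = 0 + j262.6 Ω
  Z3: Z = 1/(jωC) = -j/(ω·C) = 0 - j585.1 Ω
Step 3 — With the output port shorted to ground, the output series arm Z2 runs from the junction to ground; the shunt arm Z3 also runs from the junction to ground. They appear in parallel: Z3 || Z2 = 0 + j476.5 Ω.
Step 4 — Series with input arm Z1: Z_in = Z1 + (Z3 || Z2) = 0 + j675.1 Ω = 675.1∠90.0° Ω.
Step 5 — Power factor: PF = cos(φ) = Re(Z)/|Z| = 0/675.1 = 0.
Step 6 — Type: Im(Z) = 675.1 ⇒ lagging (phase φ = 90.0°).

PF = 0 (lagging, φ = 90.0°)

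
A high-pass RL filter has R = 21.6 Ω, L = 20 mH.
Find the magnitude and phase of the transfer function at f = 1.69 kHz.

Step 1 — Angular frequency: ω = 2π·1690 = 1.062e+04 rad/s.
Step 2 — Transfer function: H(jω) = jωL/(R + jωL).
Step 3 — Numerator jωL = j·212.4; denominator R + jωL = 21.6 + j212.4.
Step 4 — H = 0.9898 + j0.1007.
Step 5 — Magnitude: |H| = 0.9949 (-0.0 dB); phase: φ = 5.8°.

|H| = 0.9949 (-0.0 dB), φ = 5.8°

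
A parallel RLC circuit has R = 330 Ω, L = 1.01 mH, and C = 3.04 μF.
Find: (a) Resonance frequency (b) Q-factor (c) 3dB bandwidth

Step 1 — Resonance: ω₀ = 1/√(LC) = 1/√(0.00101·3.04e-06) = 1.805e+04 rad/s.
Step 2 — f₀ = ω₀/(2π) = 2872 Hz.
Step 3 — Parallel Q: Q = R/(ω₀L) = 330/(1.805e+04·0.00101) = 18.1.
Step 4 — Bandwidth: Δω = ω₀/Q = 996.8 rad/s; BW = Δω/(2π) = 158.6 Hz.

(a) f₀ = 2872 Hz  (b) Q = 18.1  (c) BW = 158.6 Hz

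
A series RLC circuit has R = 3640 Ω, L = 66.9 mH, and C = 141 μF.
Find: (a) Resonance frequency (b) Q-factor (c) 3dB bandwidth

Step 1 — Resonance condition Im(Z)=0 gives ω₀ = 1/√(LC).
Step 2 — ω₀ = 1/√(0.0669·0.000141) = 325.6 rad/s.
Step 3 — f₀ = ω₀/(2π) = 51.82 Hz.
Step 4 — Series Q: Q = ω₀L/R = 325.6·0.0669/3640 = 0.005984.
Step 5 — 3dB bandwidth: Δω = ω₀/Q = 5.441e+04 rad/s; BW = Δω/(2π) = 8660 Hz.

(a) f₀ = 51.82 Hz  (b) Q = 0.005984  (c) BW = 8660 Hz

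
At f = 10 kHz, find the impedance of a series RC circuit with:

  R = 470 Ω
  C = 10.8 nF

Step 1 — Angular frequency: ω = 2π·f = 2π·1e+04 = 6.283e+04 rad/s.
Step 2 — Component impedances:
  R: Z = R = 470 Ω
  C: Z = 1/(jωC) = -j/(ω·C) = 0 - j1474 Ω
Step 3 — Series combination: Z_total = R + C = 470 - j1474 Ω = 1547∠-72.3° Ω.

Z = 470 - j1474 Ω = 1547∠-72.3° Ω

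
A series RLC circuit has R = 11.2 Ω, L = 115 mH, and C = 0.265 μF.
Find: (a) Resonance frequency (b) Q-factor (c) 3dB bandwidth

Step 1 — Resonance condition Im(Z)=0 gives ω₀ = 1/√(LC).
Step 2 — ω₀ = 1/√(0.115·2.65e-07) = 5728 rad/s.
Step 3 — f₀ = ω₀/(2π) = 911.7 Hz.
Step 4 — Series Q: Q = ω₀L/R = 5728·0.115/11.2 = 58.82.
Step 5 — 3dB bandwidth: Δω = ω₀/Q = 97.39 rad/s; BW = Δω/(2π) = 15.5 Hz.

(a) f₀ = 911.7 Hz  (b) Q = 58.82  (c) BW = 15.5 Hz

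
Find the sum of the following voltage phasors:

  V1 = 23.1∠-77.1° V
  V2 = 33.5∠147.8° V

Step 1 — Convert each phasor to rectangular form:
  V1 = 23.1·(cos(-77.1°) + j·sin(-77.1°)) = 5.157 - j22.52 V
  V2 = 33.5·(cos(147.8°) + j·sin(147.8°)) = -28.35 + j17.85 V
Step 2 — Sum components: V_total = -23.19 - j4.666 V.
Step 3 — Convert to polar: |V_total| = 23.66 V, ∠V_total = -168.6°.

V_total = 23.66∠-168.6° V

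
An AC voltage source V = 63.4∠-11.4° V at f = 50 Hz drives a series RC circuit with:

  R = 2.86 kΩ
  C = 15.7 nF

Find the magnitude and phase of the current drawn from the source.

Step 1 — Angular frequency: ω = 2π·f = 2π·50 = 314.2 rad/s.
Step 2 — Component impedances:
  R: Z = R = 2860 Ω
  C: Z = 1/(jωC) = -j/(ω·C) = 0 - j2.027e+05 Ω
Step 3 — Series combination: Z_total = R + C = 2860 - j2.027e+05 Ω = 2.028e+05∠-89.2° Ω.
Step 4 — Source phasor: V = 63.4∠-11.4° V = 62.15 - j12.53 V.
Step 5 — Ohm's law: I = V / Z_total = (62.15 - j12.53) / (2860 - j2.027e+05) = 6.612e-05 + j0.0003056 A.
Step 6 — Convert to polar: |I| = 0.0003127 A, ∠I = 77.8°.

I = 0.0003127∠77.8° A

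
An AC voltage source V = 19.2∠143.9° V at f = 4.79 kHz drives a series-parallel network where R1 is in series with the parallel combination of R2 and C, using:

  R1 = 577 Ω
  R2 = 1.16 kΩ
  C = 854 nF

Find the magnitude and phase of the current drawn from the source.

Step 1 — Angular frequency: ω = 2π·f = 2π·4790 = 3.01e+04 rad/s.
Step 2 — Component impedances:
  R1: Z = R = 577 Ω
  R2: Z = R = 1160 Ω
  C: Z = 1/(jωC) = -j/(ω·C) = 0 - j38.91 Ω
Step 3 — Parallel branch: R2 || C = 1/(1/R2 + 1/C) = 1.303 - j38.86 Ω.
Step 4 — Series with R1: Z_total = R1 + (R2 || C) = 578.3 - j38.86 Ω = 579.6∠-3.8° Ω.
Step 5 — Source phasor: V = 19.2∠143.9° V = -15.51 + j11.31 V.
Step 6 — Ohm's law: I = V / Z_total = (-15.51 + j11.31) / (578.3 - j38.86) = -0.02801 + j0.01768 A.
Step 7 — Convert to polar: |I| = 0.03313 A, ∠I = 147.7°.

I = 0.03313∠147.7° A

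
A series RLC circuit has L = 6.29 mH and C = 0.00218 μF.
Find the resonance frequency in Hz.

Step 1 — Resonance condition Im(Z)=0 gives ω₀ = 1/√(LC).
Step 2 — ω₀ = 1/√(0.00629·2.18e-09) = 2.701e+05 rad/s.
Step 3 — f₀ = ω₀/(2π) = 4.298e+04 Hz.

f₀ = 4.298e+04 Hz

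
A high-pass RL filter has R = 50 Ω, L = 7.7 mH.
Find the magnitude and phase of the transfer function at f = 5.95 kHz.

Step 1 — Angular frequency: ω = 2π·5950 = 3.738e+04 rad/s.
Step 2 — Transfer function: H(jω) = jωL/(R + jωL).
Step 3 — Numerator jωL = j·287.9; denominator R + jωL = 50 + j287.9.
Step 4 — H = 0.9707 + j0.1686.
Step 5 — Magnitude: |H| = 0.9852 (-0.1 dB); phase: φ = 9.9°.

|H| = 0.9852 (-0.1 dB), φ = 9.9°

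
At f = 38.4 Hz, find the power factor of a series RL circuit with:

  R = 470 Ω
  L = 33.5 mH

Step 1 — Angular frequency: ω = 2π·f = 2π·38.4 = 241.3 rad/s.
Step 2 — Component impedances:
  R: Z = R = 470 Ω
  L: Z = jωL = j·241.3·0.0335 = 0 + j8.083 Ω
Step 3 — Series combination: Z_total = R + L = 470 + j8.083 Ω = 470.1∠1.0° Ω.
Step 4 — Power factor: PF = cos(φ) = Re(Z)/|Z| = 470/470.07 = 0.9999.
Step 5 — Type: Im(Z) = 8.083 ⇒ lagging (phase φ = 1.0°).

PF = 0.9999 (lagging, φ = 1.0°)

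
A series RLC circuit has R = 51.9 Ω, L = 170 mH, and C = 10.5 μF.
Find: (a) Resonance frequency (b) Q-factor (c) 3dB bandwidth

Step 1 — Resonance condition Im(Z)=0 gives ω₀ = 1/√(LC).
Step 2 — ω₀ = 1/√(0.17·1.05e-05) = 748.5 rad/s.
Step 3 — f₀ = ω₀/(2π) = 119.1 Hz.
Step 4 — Series Q: Q = ω₀L/R = 748.5·0.17/51.9 = 2.452.
Step 5 — 3dB bandwidth: Δω = ω₀/Q = 305.3 rad/s; BW = Δω/(2π) = 48.59 Hz.

(a) f₀ = 119.1 Hz  (b) Q = 2.452  (c) BW = 48.59 Hz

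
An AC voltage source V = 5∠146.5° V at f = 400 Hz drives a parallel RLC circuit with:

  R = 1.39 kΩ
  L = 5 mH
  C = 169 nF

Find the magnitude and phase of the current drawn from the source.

Step 1 — Angular frequency: ω = 2π·f = 2π·400 = 2513 rad/s.
Step 2 — Component impedances:
  R: Z = R = 1390 Ω
  L: Z = jωL = j·2513·0.005 = 0 + j12.57 Ω
  C: Z = 1/(jωC) = -j/(ω·C) = 0 - j2354 Ω
Step 3 — Parallel combination: 1/Z_total = 1/R + 1/L + 1/C; Z_total = 0.1148 + j12.63 Ω = 12.63∠89.5° Ω.
Step 4 — Source phasor: V = 5∠146.5° V = -4.169 + j2.76 V.
Step 5 — Ohm's law: I = V / Z_total = (-4.169 + j2.76) / (0.1148 + j12.63) = 0.2154 + j0.332 A.
Step 6 — Convert to polar: |I| = 0.3958 A, ∠I = 57.0°.

I = 0.3958∠57.0° A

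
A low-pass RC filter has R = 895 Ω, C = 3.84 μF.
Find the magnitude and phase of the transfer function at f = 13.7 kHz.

Step 1 — Angular frequency: ω = 2π·1.37e+04 = 8.608e+04 rad/s.
Step 2 — Transfer function: H(jω) = 1/(1 + jωRC).
Step 3 — Denominator: 1 + jωRC = 1 + j·8.608e+04·895·3.84e-06 = 1 + j295.8.
Step 4 — H = 1.143e-05 - j0.00338.
Step 5 — Magnitude: |H| = 0.00338 (-49.4 dB); phase: φ = -89.8°.

|H| = 0.00338 (-49.4 dB), φ = -89.8°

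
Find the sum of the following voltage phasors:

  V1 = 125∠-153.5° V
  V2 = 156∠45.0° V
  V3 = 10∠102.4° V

Step 1 — Convert each phasor to rectangular form:
  V1 = 125·(cos(-153.5°) + j·sin(-153.5°)) = -111.9 - j55.77 V
  V2 = 156·(cos(45.0°) + j·sin(45.0°)) = 110.3 + j110.3 V
  V3 = 10·(cos(102.4°) + j·sin(102.4°)) = -2.147 + j9.767 V
Step 2 — Sum components: V_total = -3.705 + j64.3 V.
Step 3 — Convert to polar: |V_total| = 64.41 V, ∠V_total = 93.3°.

V_total = 64.41∠93.3° V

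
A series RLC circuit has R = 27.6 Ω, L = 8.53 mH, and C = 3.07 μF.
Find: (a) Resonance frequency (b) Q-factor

Step 1 — Resonance condition Im(Z)=0 gives ω₀ = 1/√(LC).
Step 2 — ω₀ = 1/√(0.00853·3.07e-06) = 6180 rad/s.
Step 3 — f₀ = ω₀/(2π) = 983.5 Hz.
Step 4 — Series Q: Q = ω₀L/R = 6180·0.00853/27.6 = 1.91.

(a) f₀ = 983.5 Hz  (b) Q = 1.91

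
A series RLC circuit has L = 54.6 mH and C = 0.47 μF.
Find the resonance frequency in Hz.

Step 1 — Resonance condition Im(Z)=0 gives ω₀ = 1/√(LC).
Step 2 — ω₀ = 1/√(0.0546·4.7e-07) = 6242 rad/s.
Step 3 — f₀ = ω₀/(2π) = 993.5 Hz.

f₀ = 993.5 Hz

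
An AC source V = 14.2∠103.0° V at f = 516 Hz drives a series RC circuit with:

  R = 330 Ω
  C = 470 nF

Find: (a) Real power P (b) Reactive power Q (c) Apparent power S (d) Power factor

Step 1 — Angular frequency: ω = 2π·f = 2π·516 = 3242 rad/s.
Step 2 — Component impedances:
  R: Z = R = 330 Ω
  C: Z = 1/(jωC) = -j/(ω·C) = 0 - j656.3 Ω
Step 3 — Series combination: Z_total = R + C = 330 - j656.3 Ω = 734.6∠-63.3° Ω.
Step 4 — Source phasor: V = 14.2∠103.0° V = -3.194 + j13.84 V.
Step 5 — Current: I = V / Z = -0.01878 + j0.004577 A = 0.01933∠166.3° A.
Step 6 — Complex power: S = V·I* = 0.1233 - j0.2452 VA.
Step 7 — Real power: P = Re(S) = 0.1233 W.
Step 8 — Reactive power: Q = Im(S) = -0.2452 VAR.
Step 9 — Apparent power: |S| = 0.2745 VA.
Step 10 — Power factor: PF = P/|S| = 0.4493 (leading).

(a) P = 0.1233 W  (b) Q = -0.2452 VAR  (c) S = 0.2745 VA  (d) PF = 0.4493 (leading)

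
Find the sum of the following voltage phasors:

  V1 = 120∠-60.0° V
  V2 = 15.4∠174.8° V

Step 1 — Convert each phasor to rectangular form:
  V1 = 120·(cos(-60.0°) + j·sin(-60.0°)) = 60 - j103.9 V
  V2 = 15.4·(cos(174.8°) + j·sin(174.8°)) = -15.34 + j1.396 V
Step 2 — Sum components: V_total = 44.66 - j102.5 V.
Step 3 — Convert to polar: |V_total| = 111.8 V, ∠V_total = -66.5°.

V_total = 111.8∠-66.5° V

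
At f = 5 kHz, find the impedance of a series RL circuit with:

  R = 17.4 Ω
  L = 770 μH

Step 1 — Angular frequency: ω = 2π·f = 2π·5000 = 3.142e+04 rad/s.
Step 2 — Component impedances:
  R: Z = R = 17.4 Ω
  L: Z = jωL = j·3.142e+04·0.00077 = 0 + j24.19 Ω
Step 3 — Series combination: Z_total = R + L = 17.4 + j24.19 Ω = 29.8∠54.3° Ω.

Z = 17.4 + j24.19 Ω = 29.8∠54.3° Ω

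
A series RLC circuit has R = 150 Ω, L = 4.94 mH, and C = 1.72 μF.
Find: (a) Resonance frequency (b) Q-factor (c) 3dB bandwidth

Step 1 — Resonance condition Im(Z)=0 gives ω₀ = 1/√(LC).
Step 2 — ω₀ = 1/√(0.00494·1.72e-06) = 1.085e+04 rad/s.
Step 3 — f₀ = ω₀/(2π) = 1727 Hz.
Step 4 — Series Q: Q = ω₀L/R = 1.085e+04·0.00494/150 = 0.3573.
Step 5 — 3dB bandwidth: Δω = ω₀/Q = 3.036e+04 rad/s; BW = Δω/(2π) = 4833 Hz.

(a) f₀ = 1727 Hz  (b) Q = 0.3573  (c) BW = 4833 Hz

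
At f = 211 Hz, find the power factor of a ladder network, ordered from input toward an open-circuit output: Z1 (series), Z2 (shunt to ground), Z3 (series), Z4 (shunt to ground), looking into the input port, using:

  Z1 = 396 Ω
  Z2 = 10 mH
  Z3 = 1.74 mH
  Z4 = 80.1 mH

Step 1 — Angular frequency: ω = 2π·f = 2π·211 = 1326 rad/s.
Step 2 — Component impedances:
  Z1: Z = R = 396 Ω
  Z2: Z = jωL = j·1326·0.01 = 0 + j13.26 Ω
  Z3: Z = jωL = j·1326·0.00174 = 0 + j2.307 Ω
  Z4: Z = jωL = j·1326·0.0801 = 0 + j106.2 Ω
Step 3 — Ladder network (open output): work backward from the far end, alternating series and parallel combinations. Z_in = 396 + j11.81 Ω = 396.2∠1.7° Ω.
Step 4 — Power factor: PF = cos(φ) = Re(Z)/|Z| = 396/396.176 = 0.9996.
Step 5 — Type: Im(Z) = 11.81 ⇒ lagging (phase φ = 1.7°).

PF = 0.9996 (lagging, φ = 1.7°)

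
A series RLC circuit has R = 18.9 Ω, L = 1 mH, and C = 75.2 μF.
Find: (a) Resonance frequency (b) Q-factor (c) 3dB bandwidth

Step 1 — Resonance: ω₀ = 1/√(LC) = 1/√(0.001·7.52e-05) = 3647 rad/s.
Step 2 — f₀ = ω₀/(2π) = 580.4 Hz.
Step 3 — Series Q: Q = ω₀L/R = 3647·0.001/18.9 = 0.1929.
Step 4 — Bandwidth: Δω = ω₀/Q = 1.89e+04 rad/s; BW = Δω/(2π) = 3008 Hz.

(a) f₀ = 580.4 Hz  (b) Q = 0.1929  (c) BW = 3008 Hz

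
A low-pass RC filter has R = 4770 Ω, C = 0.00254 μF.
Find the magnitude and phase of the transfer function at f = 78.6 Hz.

Step 1 — Angular frequency: ω = 2π·78.6 = 493.9 rad/s.
Step 2 — Transfer function: H(jω) = 1/(1 + jωRC).
Step 3 — Denominator: 1 + jωRC = 1 + j·493.9·4770·2.54e-09 = 1 + j0.005983.
Step 4 — H = 1 - j0.005983.
Step 5 — Magnitude: |H| = 1 (-0.0 dB); phase: φ = -0.3°.

|H| = 1 (-0.0 dB), φ = -0.3°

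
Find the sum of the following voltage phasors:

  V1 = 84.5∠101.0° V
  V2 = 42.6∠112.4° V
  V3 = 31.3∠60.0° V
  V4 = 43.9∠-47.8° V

Step 1 — Convert each phasor to rectangular form:
  V1 = 84.5·(cos(101.0°) + j·sin(101.0°)) = -16.12 + j82.95 V
  V2 = 42.6·(cos(112.4°) + j·sin(112.4°)) = -16.23 + j39.39 V
  V3 = 31.3·(cos(60.0°) + j·sin(60.0°)) = 15.65 + j27.11 V
  V4 = 43.9·(cos(-47.8°) + j·sin(-47.8°)) = 29.49 - j32.52 V
Step 2 — Sum components: V_total = 12.78 + j116.9 V.
Step 3 — Convert to polar: |V_total| = 117.6 V, ∠V_total = 83.8°.

V_total = 117.6∠83.8° V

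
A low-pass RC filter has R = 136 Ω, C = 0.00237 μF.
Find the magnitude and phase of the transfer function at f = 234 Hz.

Step 1 — Angular frequency: ω = 2π·234 = 1470 rad/s.
Step 2 — Transfer function: H(jω) = 1/(1 + jωRC).
Step 3 — Denominator: 1 + jωRC = 1 + j·1470·136·2.37e-09 = 1 + j0.0004739.
Step 4 — H = 1 - j0.0004739.
Step 5 — Magnitude: |H| = 1 (-0.0 dB); phase: φ = -0.0°.

|H| = 1 (-0.0 dB), φ = -0.0°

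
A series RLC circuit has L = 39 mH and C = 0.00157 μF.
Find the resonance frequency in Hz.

Step 1 — Resonance condition Im(Z)=0 gives ω₀ = 1/√(LC).
Step 2 — ω₀ = 1/√(0.039·1.57e-09) = 1.278e+05 rad/s.
Step 3 — f₀ = ω₀/(2π) = 2.034e+04 Hz.

f₀ = 2.034e+04 Hz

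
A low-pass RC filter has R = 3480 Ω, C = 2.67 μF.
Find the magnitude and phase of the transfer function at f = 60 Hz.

Step 1 — Angular frequency: ω = 2π·60 = 377 rad/s.
Step 2 — Transfer function: H(jω) = 1/(1 + jωRC).
Step 3 — Denominator: 1 + jωRC = 1 + j·377·3480·2.67e-06 = 1 + j3.503.
Step 4 — H = 0.07536 - j0.264.
Step 5 — Magnitude: |H| = 0.2745 (-11.2 dB); phase: φ = -74.1°.

|H| = 0.2745 (-11.2 dB), φ = -74.1°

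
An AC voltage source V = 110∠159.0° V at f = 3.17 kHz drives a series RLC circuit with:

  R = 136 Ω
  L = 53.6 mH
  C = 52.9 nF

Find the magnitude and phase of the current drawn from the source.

Step 1 — Angular frequency: ω = 2π·f = 2π·3170 = 1.992e+04 rad/s.
Step 2 — Component impedances:
  R: Z = R = 136 Ω
  L: Z = jωL = j·1.992e+04·0.0536 = 0 + j1068 Ω
  C: Z = 1/(jωC) = -j/(ω·C) = 0 - j949.1 Ω
Step 3 — Series combination: Z_total = R + L + C = 136 + j118.5 Ω = 180.4∠41.1° Ω.
Step 4 — Source phasor: V = 110∠159.0° V = -102.7 + j39.42 V.
Step 5 — Ohm's law: I = V / Z_total = (-102.7 + j39.42) / (136 + j118.5) = -0.2857 + j0.5388 A.
Step 6 — Convert to polar: |I| = 0.6098 A, ∠I = 117.9°.

I = 0.6098∠117.9° A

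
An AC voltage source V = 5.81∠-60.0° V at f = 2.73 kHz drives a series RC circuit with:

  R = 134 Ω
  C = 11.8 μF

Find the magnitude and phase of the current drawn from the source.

Step 1 — Angular frequency: ω = 2π·f = 2π·2730 = 1.715e+04 rad/s.
Step 2 — Component impedances:
  R: Z = R = 134 Ω
  C: Z = 1/(jωC) = -j/(ω·C) = 0 - j4.941 Ω
Step 3 — Series combination: Z_total = R + C = 134 - j4.941 Ω = 134.1∠-2.1° Ω.
Step 4 — Source phasor: V = 5.81∠-60.0° V = 2.905 - j5.032 V.
Step 5 — Ohm's law: I = V / Z_total = (2.905 - j5.032) / (134 - j4.941) = 0.02303 - j0.0367 A.
Step 6 — Convert to polar: |I| = 0.04333 A, ∠I = -57.9°.

I = 0.04333∠-57.9° A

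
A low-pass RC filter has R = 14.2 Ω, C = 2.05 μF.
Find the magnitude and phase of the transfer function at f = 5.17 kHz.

Step 1 — Angular frequency: ω = 2π·5170 = 3.248e+04 rad/s.
Step 2 — Transfer function: H(jω) = 1/(1 + jωRC).
Step 3 — Denominator: 1 + jωRC = 1 + j·3.248e+04·14.2·2.05e-06 = 1 + j0.9456.
Step 4 — H = 0.5279 - j0.4992.
Step 5 — Magnitude: |H| = 0.7266 (-2.8 dB); phase: φ = -43.4°.

|H| = 0.7266 (-2.8 dB), φ = -43.4°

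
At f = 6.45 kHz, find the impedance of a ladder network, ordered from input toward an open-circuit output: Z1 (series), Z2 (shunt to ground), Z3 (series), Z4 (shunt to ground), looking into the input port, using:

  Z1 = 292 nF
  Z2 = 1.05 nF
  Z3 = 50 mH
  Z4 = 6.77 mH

Step 1 — Angular frequency: ω = 2π·f = 2π·6450 = 4.053e+04 rad/s.
Step 2 — Component impedances:
  Z1: Z = 1/(jωC) = -j/(ω·C) = 0 - j84.5 Ω
  Z2: Z = 1/(jωC) = -j/(ω·C) = 0 - j2.35e+04 Ω
  Z3: Z = jωL = j·4.053e+04·0.05 = 0 + j2026 Ω
  Z4: Z = jωL = j·4.053e+04·0.00677 = 0 + j274.4 Ω
Step 3 — Ladder network (open output): work backward from the far end, alternating series and parallel combinations. Z_in = 0 + j2466 Ω = 2466∠90.0° Ω.

Z = 0 + j2466 Ω = 2466∠90.0° Ω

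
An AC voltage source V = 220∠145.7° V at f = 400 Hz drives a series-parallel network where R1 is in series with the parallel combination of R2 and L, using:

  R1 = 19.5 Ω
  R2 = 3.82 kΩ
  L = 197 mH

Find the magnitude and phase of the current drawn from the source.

Step 1 — Angular frequency: ω = 2π·f = 2π·400 = 2513 rad/s.
Step 2 — Component impedances:
  R1: Z = R = 19.5 Ω
  R2: Z = R = 3820 Ω
  L: Z = jωL = j·2513·0.197 = 0 + j495.1 Ω
Step 3 — Parallel branch: R2 || L = 1/(1/R2 + 1/L) = 63.11 + j486.9 Ω.
Step 4 — Series with R1: Z_total = R1 + (R2 || L) = 82.61 + j486.9 Ω = 493.9∠80.4° Ω.
Step 5 — Source phasor: V = 220∠145.7° V = -181.7 + j124 V.
Step 6 — Ohm's law: I = V / Z_total = (-181.7 + j124) / (82.61 + j486.9) = 0.1859 + j0.4048 A.
Step 7 — Convert to polar: |I| = 0.4454 A, ∠I = 65.3°.

I = 0.4454∠65.3° A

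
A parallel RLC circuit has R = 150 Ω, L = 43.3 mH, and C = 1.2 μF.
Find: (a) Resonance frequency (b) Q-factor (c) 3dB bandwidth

Step 1 — Resonance: ω₀ = 1/√(LC) = 1/√(0.0433·1.2e-06) = 4387 rad/s.
Step 2 — f₀ = ω₀/(2π) = 698.2 Hz.
Step 3 — Parallel Q: Q = R/(ω₀L) = 150/(4387·0.0433) = 0.7897.
Step 4 — Bandwidth: Δω = ω₀/Q = 5556 rad/s; BW = Δω/(2π) = 884.2 Hz.

(a) f₀ = 698.2 Hz  (b) Q = 0.7897  (c) BW = 884.2 Hz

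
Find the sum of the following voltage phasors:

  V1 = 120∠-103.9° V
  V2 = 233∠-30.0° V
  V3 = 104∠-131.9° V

Step 1 — Convert each phasor to rectangular form:
  V1 = 120·(cos(-103.9°) + j·sin(-103.9°)) = -28.83 - j116.5 V
  V2 = 233·(cos(-30.0°) + j·sin(-30.0°)) = 201.8 - j116.5 V
  V3 = 104·(cos(-131.9°) + j·sin(-131.9°)) = -69.45 - j77.41 V
Step 2 — Sum components: V_total = 103.5 - j310.4 V.
Step 3 — Convert to polar: |V_total| = 327.2 V, ∠V_total = -71.6°.

V_total = 327.2∠-71.6° V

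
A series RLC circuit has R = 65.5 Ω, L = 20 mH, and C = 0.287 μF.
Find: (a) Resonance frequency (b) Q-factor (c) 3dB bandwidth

Step 1 — Resonance: ω₀ = 1/√(LC) = 1/√(0.02·2.87e-07) = 1.32e+04 rad/s.
Step 2 — f₀ = ω₀/(2π) = 2101 Hz.
Step 3 — Series Q: Q = ω₀L/R = 1.32e+04·0.02/65.5 = 4.03.
Step 4 — Bandwidth: Δω = ω₀/Q = 3275 rad/s; BW = Δω/(2π) = 521.2 Hz.

(a) f₀ = 2101 Hz  (b) Q = 4.03  (c) BW = 521.2 Hz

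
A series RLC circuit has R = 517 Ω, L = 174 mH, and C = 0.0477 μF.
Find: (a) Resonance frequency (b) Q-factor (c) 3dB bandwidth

Step 1 — Resonance: ω₀ = 1/√(LC) = 1/√(0.174·4.77e-08) = 1.098e+04 rad/s.
Step 2 — f₀ = ω₀/(2π) = 1747 Hz.
Step 3 — Series Q: Q = ω₀L/R = 1.098e+04·0.174/517 = 3.694.
Step 4 — Bandwidth: Δω = ω₀/Q = 2971 rad/s; BW = Δω/(2π) = 472.9 Hz.

(a) f₀ = 1747 Hz  (b) Q = 3.694  (c) BW = 472.9 Hz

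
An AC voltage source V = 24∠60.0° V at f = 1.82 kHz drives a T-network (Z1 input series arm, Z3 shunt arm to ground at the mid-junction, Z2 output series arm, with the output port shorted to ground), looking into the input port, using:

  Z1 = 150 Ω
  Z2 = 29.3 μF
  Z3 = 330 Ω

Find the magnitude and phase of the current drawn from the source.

Step 1 — Angular frequency: ω = 2π·f = 2π·1820 = 1.144e+04 rad/s.
Step 2 — Component impedances:
  Z1: Z = R = 150 Ω
  Z2: Z = 1/(jωC) = -j/(ω·C) = 0 - j2.985 Ω
  Z3: Z = R = 330 Ω
Step 3 — With the output port shorted to ground, the output series arm Z2 runs from the junction to ground; the shunt arm Z3 also runs from the junction to ground. They appear in parallel: Z3 || Z2 = 0.02699 - j2.984 Ω.
Step 4 — Series with input arm Z1: Z_in = Z1 + (Z3 || Z2) = 150 - j2.984 Ω = 150.1∠-1.1° Ω.
Step 5 — Source phasor: V = 24∠60.0° V = 12 + j20.78 V.
Step 6 — Ohm's law: I = V / Z_total = (12 + j20.78) / (150 - j2.984) = 0.0772 + j0.1401 A.
Step 7 — Convert to polar: |I| = 0.1599 A, ∠I = 61.1°.

I = 0.1599∠61.1° A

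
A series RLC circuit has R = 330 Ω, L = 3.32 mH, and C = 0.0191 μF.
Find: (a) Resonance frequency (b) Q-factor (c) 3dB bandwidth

Step 1 — Resonance: ω₀ = 1/√(LC) = 1/√(0.00332·1.91e-08) = 1.256e+05 rad/s.
Step 2 — f₀ = ω₀/(2π) = 1.999e+04 Hz.
Step 3 — Series Q: Q = ω₀L/R = 1.256e+05·0.00332/330 = 1.263.
Step 4 — Bandwidth: Δω = ω₀/Q = 9.94e+04 rad/s; BW = Δω/(2π) = 1.582e+04 Hz.

(a) f₀ = 1.999e+04 Hz  (b) Q = 1.263  (c) BW = 1.582e+04 Hz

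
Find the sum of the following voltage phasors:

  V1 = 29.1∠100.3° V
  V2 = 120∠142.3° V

Step 1 — Convert each phasor to rectangular form:
  V1 = 29.1·(cos(100.3°) + j·sin(100.3°)) = -5.203 + j28.63 V
  V2 = 120·(cos(142.3°) + j·sin(142.3°)) = -94.95 + j73.38 V
Step 2 — Sum components: V_total = -100.1 + j102 V.
Step 3 — Convert to polar: |V_total| = 143 V, ∠V_total = 134.5°.

V_total = 143∠134.5° V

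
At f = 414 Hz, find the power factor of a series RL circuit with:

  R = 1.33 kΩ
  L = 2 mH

Step 1 — Angular frequency: ω = 2π·f = 2π·414 = 2601 rad/s.
Step 2 — Component impedances:
  R: Z = R = 1330 Ω
  L: Z = jωL = j·2601·0.002 = 0 + j5.202 Ω
Step 3 — Series combination: Z_total = R + L = 1330 + j5.202 Ω = 1330∠0.2° Ω.
Step 4 — Power factor: PF = cos(φ) = Re(Z)/|Z| = 1330/1330 = 1.
Step 5 — Type: Im(Z) = 5.202 ⇒ lagging (phase φ = 0.2°).

PF = 1 (lagging, φ = 0.2°)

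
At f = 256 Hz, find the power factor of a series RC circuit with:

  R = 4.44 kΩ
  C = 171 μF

Step 1 — Angular frequency: ω = 2π·f = 2π·256 = 1608 rad/s.
Step 2 — Component impedances:
  R: Z = R = 4440 Ω
  C: Z = 1/(jωC) = -j/(ω·C) = 0 - j3.636 Ω
Step 3 — Series combination: Z_total = R + C = 4440 - j3.636 Ω = 4440∠-0.0° Ω.
Step 4 — Power factor: PF = cos(φ) = Re(Z)/|Z| = 4440/4440 = 1.
Step 5 — Type: Im(Z) = -3.636 ⇒ leading (phase φ = -0.0°).

PF = 1 (leading, φ = -0.0°)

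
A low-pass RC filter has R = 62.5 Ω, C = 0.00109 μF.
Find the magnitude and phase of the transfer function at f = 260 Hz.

Step 1 — Angular frequency: ω = 2π·260 = 1634 rad/s.
Step 2 — Transfer function: H(jω) = 1/(1 + jωRC).
Step 3 — Denominator: 1 + jωRC = 1 + j·1634·62.5·1.09e-09 = 1 + j0.0001113.
Step 4 — H = 1 - j0.0001113.
Step 5 — Magnitude: |H| = 1 (-0.0 dB); phase: φ = -0.0°.

|H| = 1 (-0.0 dB), φ = -0.0°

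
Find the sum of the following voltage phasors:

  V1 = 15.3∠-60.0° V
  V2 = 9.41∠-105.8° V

Step 1 — Convert each phasor to rectangular form:
  V1 = 15.3·(cos(-60.0°) + j·sin(-60.0°)) = 7.65 - j13.25 V
  V2 = 9.41·(cos(-105.8°) + j·sin(-105.8°)) = -2.562 - j9.054 V
Step 2 — Sum components: V_total = 5.088 - j22.3 V.
Step 3 — Convert to polar: |V_total| = 22.88 V, ∠V_total = -77.2°.

V_total = 22.88∠-77.2° V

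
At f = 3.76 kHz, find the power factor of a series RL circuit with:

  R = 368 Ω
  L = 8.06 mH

Step 1 — Angular frequency: ω = 2π·f = 2π·3760 = 2.362e+04 rad/s.
Step 2 — Component impedances:
  R: Z = R = 368 Ω
  L: Z = jωL = j·2.362e+04·0.00806 = 0 + j190.4 Ω
Step 3 — Series combination: Z_total = R + L = 368 + j190.4 Ω = 414.3∠27.4° Ω.
Step 4 — Power factor: PF = cos(φ) = Re(Z)/|Z| = 368/414.35 = 0.8881.
Step 5 — Type: Im(Z) = 190.4 ⇒ lagging (phase φ = 27.4°).

PF = 0.8881 (lagging, φ = 27.4°)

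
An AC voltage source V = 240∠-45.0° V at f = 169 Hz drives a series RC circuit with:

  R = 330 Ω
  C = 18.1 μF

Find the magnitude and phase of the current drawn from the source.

Step 1 — Angular frequency: ω = 2π·f = 2π·169 = 1062 rad/s.
Step 2 — Component impedances:
  R: Z = R = 330 Ω
  C: Z = 1/(jωC) = -j/(ω·C) = 0 - j52.03 Ω
Step 3 — Series combination: Z_total = R + C = 330 - j52.03 Ω = 334.1∠-9.0° Ω.
Step 4 — Source phasor: V = 240∠-45.0° V = 169.7 - j169.7 V.
Step 5 — Ohm's law: I = V / Z_total = (169.7 - j169.7) / (330 - j52.03) = 0.5809 - j0.4227 A.
Step 6 — Convert to polar: |I| = 0.7184 A, ∠I = -36.0°.

I = 0.7184∠-36.0° A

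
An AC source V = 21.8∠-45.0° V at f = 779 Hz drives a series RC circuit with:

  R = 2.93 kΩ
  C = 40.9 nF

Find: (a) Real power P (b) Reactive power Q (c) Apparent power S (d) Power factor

Step 1 — Angular frequency: ω = 2π·f = 2π·779 = 4895 rad/s.
Step 2 — Component impedances:
  R: Z = R = 2930 Ω
  C: Z = 1/(jωC) = -j/(ω·C) = 0 - j4995 Ω
Step 3 — Series combination: Z_total = R + C = 2930 - j4995 Ω = 5791∠-59.6° Ω.
Step 4 — Source phasor: V = 21.8∠-45.0° V = 15.41 - j15.41 V.
Step 5 — Current: I = V / Z = 0.003643 + j0.0009493 A = 0.003764∠14.6° A.
Step 6 — Complex power: S = V·I* = 0.04152 - j0.07078 VA.
Step 7 — Real power: P = Re(S) = 0.04152 W.
Step 8 — Reactive power: Q = Im(S) = -0.07078 VAR.
Step 9 — Apparent power: |S| = 0.08206 VA.
Step 10 — Power factor: PF = P/|S| = 0.5059 (leading).

(a) P = 0.04152 W  (b) Q = -0.07078 VAR  (c) S = 0.08206 VA  (d) PF = 0.5059 (leading)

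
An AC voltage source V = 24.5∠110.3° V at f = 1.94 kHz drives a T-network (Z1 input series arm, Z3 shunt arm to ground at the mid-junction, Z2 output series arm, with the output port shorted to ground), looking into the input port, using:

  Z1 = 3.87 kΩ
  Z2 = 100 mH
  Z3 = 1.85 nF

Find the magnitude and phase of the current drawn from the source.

Step 1 — Angular frequency: ω = 2π·f = 2π·1940 = 1.219e+04 rad/s.
Step 2 — Component impedances:
  Z1: Z = R = 3870 Ω
  Z2: Z = jωL = j·1.219e+04·0.1 = 0 + j1219 Ω
  Z3: Z = 1/(jωC) = -j/(ω·C) = 0 - j4.435e+04 Ω
Step 3 — With the output port shorted to ground, the output series arm Z2 runs from the junction to ground; the shunt arm Z3 also runs from the junction to ground. They appear in parallel: Z3 || Z2 = 0 + j1253 Ω.
Step 4 — Series with input arm Z1: Z_in = Z1 + (Z3 || Z2) = 3870 + j1253 Ω = 4068∠17.9° Ω.
Step 5 — Source phasor: V = 24.5∠110.3° V = -8.5 + j22.98 V.
Step 6 — Ohm's law: I = V / Z_total = (-8.5 + j22.98) / (3870 + j1253) = -0.0002474 + j0.006018 A.
Step 7 — Convert to polar: |I| = 0.006023 A, ∠I = 92.4°.

I = 0.006023∠92.4° A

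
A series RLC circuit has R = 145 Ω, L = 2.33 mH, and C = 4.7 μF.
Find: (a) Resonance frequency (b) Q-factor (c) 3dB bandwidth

Step 1 — Resonance: ω₀ = 1/√(LC) = 1/√(0.00233·4.7e-06) = 9556 rad/s.
Step 2 — f₀ = ω₀/(2π) = 1521 Hz.
Step 3 — Series Q: Q = ω₀L/R = 9556·0.00233/145 = 0.1536.
Step 4 — Bandwidth: Δω = ω₀/Q = 6.223e+04 rad/s; BW = Δω/(2π) = 9904 Hz.

(a) f₀ = 1521 Hz  (b) Q = 0.1536  (c) BW = 9904 Hz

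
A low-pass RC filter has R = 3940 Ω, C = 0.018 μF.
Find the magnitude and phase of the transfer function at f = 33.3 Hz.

Step 1 — Angular frequency: ω = 2π·33.3 = 209.2 rad/s.
Step 2 — Transfer function: H(jω) = 1/(1 + jωRC).
Step 3 — Denominator: 1 + jωRC = 1 + j·209.2·3940·1.8e-08 = 1 + j0.01484.
Step 4 — H = 0.9998 - j0.01484.
Step 5 — Magnitude: |H| = 0.9999 (-0.0 dB); phase: φ = -0.9°.

|H| = 0.9999 (-0.0 dB), φ = -0.9°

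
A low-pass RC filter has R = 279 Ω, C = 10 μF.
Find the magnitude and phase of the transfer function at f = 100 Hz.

Step 1 — Angular frequency: ω = 2π·100 = 628.3 rad/s.
Step 2 — Transfer function: H(jω) = 1/(1 + jωRC).
Step 3 — Denominator: 1 + jωRC = 1 + j·628.3·279·1e-05 = 1 + j1.753.
Step 4 — H = 0.2455 - j0.4304.
Step 5 — Magnitude: |H| = 0.4955 (-6.1 dB); phase: φ = -60.3°.

|H| = 0.4955 (-6.1 dB), φ = -60.3°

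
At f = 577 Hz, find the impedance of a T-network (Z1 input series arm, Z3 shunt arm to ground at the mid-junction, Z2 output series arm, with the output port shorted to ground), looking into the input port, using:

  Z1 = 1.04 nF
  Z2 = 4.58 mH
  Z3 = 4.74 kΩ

Step 1 — Angular frequency: ω = 2π·f = 2π·577 = 3625 rad/s.
Step 2 — Component impedances:
  Z1: Z = 1/(jωC) = -j/(ω·C) = 0 - j2.652e+05 Ω
  Z2: Z = jωL = j·3625·0.00458 = 0 + j16.6 Ω
  Z3: Z = R = 4740 Ω
Step 3 — With the output port shorted to ground, the output series arm Z2 runs from the junction to ground; the shunt arm Z3 also runs from the junction to ground. They appear in parallel: Z3 || Z2 = 0.05816 + j16.6 Ω.
Step 4 — Series with input arm Z1: Z_in = Z1 + (Z3 || Z2) = 0.05816 - j2.652e+05 Ω = 2.652e+05∠-90.0° Ω.

Z = 0.05816 - j2.652e+05 Ω = 2.652e+05∠-90.0° Ω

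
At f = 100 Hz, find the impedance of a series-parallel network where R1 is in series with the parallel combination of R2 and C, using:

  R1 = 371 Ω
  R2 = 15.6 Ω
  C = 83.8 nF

Step 1 — Angular frequency: ω = 2π·f = 2π·100 = 628.3 rad/s.
Step 2 — Component impedances:
  R1: Z = R = 371 Ω
  R2: Z = R = 15.6 Ω
  C: Z = 1/(jωC) = -j/(ω·C) = 0 - j1.899e+04 Ω
Step 3 — Parallel branch: R2 || C = 1/(1/R2 + 1/C) = 15.6 - j0.01281 Ω.
Step 4 — Series with R1: Z_total = R1 + (R2 || C) = 386.6 - j0.01281 Ω = 386.6∠-0.0° Ω.

Z = 386.6 - j0.01281 Ω = 386.6∠-0.0° Ω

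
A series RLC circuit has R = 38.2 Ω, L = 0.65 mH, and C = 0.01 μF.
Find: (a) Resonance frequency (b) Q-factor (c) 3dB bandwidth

Step 1 — Resonance condition Im(Z)=0 gives ω₀ = 1/√(LC).
Step 2 — ω₀ = 1/√(0.00065·1e-08) = 3.922e+05 rad/s.
Step 3 — f₀ = ω₀/(2π) = 6.243e+04 Hz.
Step 4 — Series Q: Q = ω₀L/R = 3.922e+05·0.00065/38.2 = 6.674.
Step 5 — 3dB bandwidth: Δω = ω₀/Q = 5.877e+04 rad/s; BW = Δω/(2π) = 9353 Hz.

(a) f₀ = 6.243e+04 Hz  (b) Q = 6.674  (c) BW = 9353 Hz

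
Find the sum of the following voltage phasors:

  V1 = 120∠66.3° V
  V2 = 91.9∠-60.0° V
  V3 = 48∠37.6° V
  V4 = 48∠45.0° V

Step 1 — Convert each phasor to rectangular form:
  V1 = 120·(cos(66.3°) + j·sin(66.3°)) = 48.23 + j109.9 V
  V2 = 91.9·(cos(-60.0°) + j·sin(-60.0°)) = 45.95 - j79.59 V
  V3 = 48·(cos(37.6°) + j·sin(37.6°)) = 38.03 + j29.29 V
  V4 = 48·(cos(45.0°) + j·sin(45.0°)) = 33.94 + j33.94 V
Step 2 — Sum components: V_total = 166.2 + j93.52 V.
Step 3 — Convert to polar: |V_total| = 190.7 V, ∠V_total = 29.4°.

V_total = 190.7∠29.4° V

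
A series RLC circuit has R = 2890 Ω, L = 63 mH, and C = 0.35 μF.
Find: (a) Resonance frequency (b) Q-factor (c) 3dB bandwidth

Step 1 — Resonance: ω₀ = 1/√(LC) = 1/√(0.063·3.5e-07) = 6734 rad/s.
Step 2 — f₀ = ω₀/(2π) = 1072 Hz.
Step 3 — Series Q: Q = ω₀L/R = 6734·0.063/2890 = 0.1468.
Step 4 — Bandwidth: Δω = ω₀/Q = 4.587e+04 rad/s; BW = Δω/(2π) = 7301 Hz.

(a) f₀ = 1072 Hz  (b) Q = 0.1468  (c) BW = 7301 Hz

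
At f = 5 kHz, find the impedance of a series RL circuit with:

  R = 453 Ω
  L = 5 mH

Step 1 — Angular frequency: ω = 2π·f = 2π·5000 = 3.142e+04 rad/s.
Step 2 — Component impedances:
  R: Z = R = 453 Ω
  L: Z = jωL = j·3.142e+04·0.005 = 0 + j157.1 Ω
Step 3 — Series combination: Z_total = R + L = 453 + j157.1 Ω = 479.5∠19.1° Ω.

Z = 453 + j157.1 Ω = 479.5∠19.1° Ω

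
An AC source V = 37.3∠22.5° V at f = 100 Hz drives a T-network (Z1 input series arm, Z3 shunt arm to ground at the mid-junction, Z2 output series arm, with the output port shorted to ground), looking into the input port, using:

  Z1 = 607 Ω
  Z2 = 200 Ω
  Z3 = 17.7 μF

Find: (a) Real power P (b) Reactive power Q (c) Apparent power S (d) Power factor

Step 1 — Angular frequency: ω = 2π·f = 2π·100 = 628.3 rad/s.
Step 2 — Component impedances:
  Z1: Z = R = 607 Ω
  Z2: Z = R = 200 Ω
  Z3: Z = 1/(jωC) = -j/(ω·C) = 0 - j89.92 Ω
Step 3 — With the output port shorted to ground, the output series arm Z2 runs from the junction to ground; the shunt arm Z3 also runs from the junction to ground. They appear in parallel: Z3 || Z2 = 33.63 - j74.8 Ω.
Step 4 — Series with input arm Z1: Z_in = Z1 + (Z3 || Z2) = 640.6 - j74.8 Ω = 645∠-6.7° Ω.
Step 5 — Source phasor: V = 37.3∠22.5° V = 34.46 + j14.27 V.
Step 6 — Current: I = V / Z = 0.0505 + j0.02818 A = 0.05783∠29.2° A.
Step 7 — Complex power: S = V·I* = 2.143 - j0.2502 VA.
Step 8 — Real power: P = Re(S) = 2.143 W.
Step 9 — Reactive power: Q = Im(S) = -0.2502 VAR.
Step 10 — Apparent power: |S| = 2.157 VA.
Step 11 — Power factor: PF = P/|S| = 0.9933 (leading).

(a) P = 2.143 W  (b) Q = -0.2502 VAR  (c) S = 2.157 VA  (d) PF = 0.9933 (leading)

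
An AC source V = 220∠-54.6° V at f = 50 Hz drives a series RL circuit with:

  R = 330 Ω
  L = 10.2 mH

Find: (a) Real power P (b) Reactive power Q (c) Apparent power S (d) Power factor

Step 1 — Angular frequency: ω = 2π·f = 2π·50 = 314.2 rad/s.
Step 2 — Component impedances:
  R: Z = R = 330 Ω
  L: Z = jωL = j·314.2·0.0102 = 0 + j3.204 Ω
Step 3 — Series combination: Z_total = R + L = 330 + j3.204 Ω = 330∠0.6° Ω.
Step 4 — Source phasor: V = 220∠-54.6° V = 127.4 - j179.3 V.
Step 5 — Current: I = V / Z = 0.3809 - j0.5471 A = 0.6666∠-55.2° A.
Step 6 — Complex power: S = V·I* = 146.7 + j1.424 VA.
Step 7 — Real power: P = Re(S) = 146.7 W.
Step 8 — Reactive power: Q = Im(S) = 1.424 VAR.
Step 9 — Apparent power: |S| = 146.7 VA.
Step 10 — Power factor: PF = P/|S| = 1 (lagging).

(a) P = 146.7 W  (b) Q = 1.424 VAR  (c) S = 146.7 VA  (d) PF = 1 (lagging)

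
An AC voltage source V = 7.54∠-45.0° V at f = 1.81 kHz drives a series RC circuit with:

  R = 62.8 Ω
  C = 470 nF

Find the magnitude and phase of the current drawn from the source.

Step 1 — Angular frequency: ω = 2π·f = 2π·1810 = 1.137e+04 rad/s.
Step 2 — Component impedances:
  R: Z = R = 62.8 Ω
  C: Z = 1/(jωC) = -j/(ω·C) = 0 - j187.1 Ω
Step 3 — Series combination: Z_total = R + C = 62.8 - j187.1 Ω = 197.3∠-71.4° Ω.
Step 4 — Source phasor: V = 7.54∠-45.0° V = 5.332 - j5.332 V.
Step 5 — Ohm's law: I = V / Z_total = (5.332 - j5.332) / (62.8 - j187.1) = 0.03421 + j0.01701 A.
Step 6 — Convert to polar: |I| = 0.03821 A, ∠I = 26.4°.

I = 0.03821∠26.4° A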